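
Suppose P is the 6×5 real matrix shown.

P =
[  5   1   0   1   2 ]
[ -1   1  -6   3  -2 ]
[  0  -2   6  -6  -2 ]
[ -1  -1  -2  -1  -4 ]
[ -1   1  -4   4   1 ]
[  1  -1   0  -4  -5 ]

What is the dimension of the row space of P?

Row reduce to echelon form.
R2 ← R2 + (1/5)·R1: [0, 6/5, -6, 16/5, -8/5]
R4 ← R4 + (1/5)·R1: [0, -4/5, -2, -4/5, -18/5]
R5 ← R5 + (1/5)·R1: [0, 6/5, -4, 21/5, 7/5]
R6 ← R6 − (1/5)·R1: [0, -6/5, 0, -21/5, -27/5]
R3 ← R3 + (5/3)·R2: [0, 0, -4, -2/3, -14/3]
R4 ← R4 + (2/3)·R2: [0, 0, -6, 4/3, -14/3]
R5 ← R5 − R2: [0, 0, 2, 1, 3]
R6 ← R6 + R2: [0, 0, -6, -1, -7]
R4 ← R4 − (3/2)·R3: [0, 0, 0, 7/3, 7/3]
R5 ← R5 + (1/2)·R3: [0, 0, 0, 2/3, 2/3]
R6 ← R6 − (3/2)·R3: [0, 0, 0, 0, 0]
R5 ← R5 − (2/7)·R4: [0, 0, 0, 0, 0]
Echelon form has 4 nonzero rows, so rank(P) = 4.
The row space has dimension equal to the rank: 4.

4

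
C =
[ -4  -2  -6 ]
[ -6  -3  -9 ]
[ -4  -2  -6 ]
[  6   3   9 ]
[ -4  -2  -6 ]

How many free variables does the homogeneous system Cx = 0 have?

Row reduce to echelon form.
R2 ← R2 − (3/2)·R1: [0, 0, 0]
R3 ← R3 − R1: [0, 0, 0]
R4 ← R4 + (3/2)·R1: [0, 0, 0]
R5 ← R5 − R1: [0, 0, 0]
1 nonzero row, so rank(C) = 1.
C has 3 columns; by rank–nullity, nullity = 3 − 1 = 2.

2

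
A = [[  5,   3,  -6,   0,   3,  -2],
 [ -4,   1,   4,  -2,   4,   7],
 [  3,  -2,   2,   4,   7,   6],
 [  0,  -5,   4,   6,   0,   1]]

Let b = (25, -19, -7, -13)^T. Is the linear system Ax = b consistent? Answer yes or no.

Row reduce the augmented matrix [A | b].
R2 ← R2 + (4/5)·R1: [0, 17/5, -4/5, -2, 32/5, 27/5, 1]
R3 ← R3 − (3/5)·R1: [0, -19/5, 28/5, 4, 26/5, 36/5, -22]
R3 ← R3 + (19/17)·R2: [0, 0, 80/17, 30/17, 210/17, 225/17, -355/17]
R4 ← R4 + (25/17)·R2: [0, 0, 48/17, 52/17, 160/17, 152/17, -196/17]
R4 ← R4 − (3/5)·R3: [0, 0, 0, 2, 2, 1, 1]
The echelon form has 4 nonzero rows, and every pivot lies in the first 6 columns, so rank(A) = rank([A|b]) = 4.
The system is consistent.

yes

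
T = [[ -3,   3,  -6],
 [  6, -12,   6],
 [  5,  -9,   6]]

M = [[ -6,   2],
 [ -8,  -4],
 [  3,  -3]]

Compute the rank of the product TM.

2

First compute TM:
[[-24,   0],
 [ 78,  42],
 [ 60,  28]]
Now row reduce the product.
R2 ← R2 + (13/4)·R1: [0, 42]
R3 ← R3 + (5/2)·R1: [0, 28]
R3 ← R3 − (2/3)·R2: [0, 0]
2 nonzero rows, so rank(TM) = 2.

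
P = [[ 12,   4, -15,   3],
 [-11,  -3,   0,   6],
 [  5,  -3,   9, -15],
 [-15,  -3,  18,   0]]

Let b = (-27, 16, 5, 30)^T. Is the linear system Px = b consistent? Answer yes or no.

Row reduce the augmented matrix [P | b].
R2 ← R2 + (11/12)·R1: [0, 2/3, -55/4, 35/4, -35/4]
R3 ← R3 − (5/12)·R1: [0, -14/3, 61/4, -65/4, 65/4]
R4 ← R4 + (5/4)·R1: [0, 2, -3/4, 15/4, -15/4]
R3 ← R3 + (7)·R2: [0, 0, -81, 45, -45]
R4 ← R4 − (3)·R2: [0, 0, 81/2, -45/2, 45/2]
R4 ← R4 + (1/2)·R3: [0, 0, 0, 0, 0]
The echelon form has 3 nonzero rows, and every pivot lies in the first 4 columns, so rank(P) = rank([P|b]) = 3.
The system is consistent.

yes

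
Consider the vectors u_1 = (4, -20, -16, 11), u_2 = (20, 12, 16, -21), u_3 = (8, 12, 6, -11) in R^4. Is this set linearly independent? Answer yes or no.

Form the matrix with these vectors as rows and row reduce.
R2 ← R2 − (5)·R1: [0, 112, 96, -76]
R3 ← R3 − (2)·R1: [0, 52, 38, -33]
R3 ← R3 − (13/28)·R2: [0, 0, -46/7, 16/7]
3 nonzero rows, so the 3 vectors span a space of dimension 3.
Since 3 = 3, the vectors are linearly independent.

yes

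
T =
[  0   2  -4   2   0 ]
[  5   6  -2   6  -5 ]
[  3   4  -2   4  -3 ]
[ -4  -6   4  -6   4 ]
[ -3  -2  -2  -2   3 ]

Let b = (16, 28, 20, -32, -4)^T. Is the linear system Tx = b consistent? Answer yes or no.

yes

Row reduce the augmented matrix [T | b].
Swap R1 ↔ R2
R3 ← R3 − (3/5)·R1: [0, 2/5, -4/5, 2/5, 0, 16/5]
R4 ← R4 + (4/5)·R1: [0, -6/5, 12/5, -6/5, 0, -48/5]
R5 ← R5 + (3/5)·R1: [0, 8/5, -16/5, 8/5, 0, 64/5]
R3 ← R3 − (1/5)·R2: [0, 0, 0, 0, 0, 0]
R4 ← R4 + (3/5)·R2: [0, 0, 0, 0, 0, 0]
R5 ← R5 − (4/5)·R2: [0, 0, 0, 0, 0, 0]
The echelon form has 2 nonzero rows, and every pivot lies in the first 5 columns, so rank(T) = rank([T|b]) = 2.
The system is consistent.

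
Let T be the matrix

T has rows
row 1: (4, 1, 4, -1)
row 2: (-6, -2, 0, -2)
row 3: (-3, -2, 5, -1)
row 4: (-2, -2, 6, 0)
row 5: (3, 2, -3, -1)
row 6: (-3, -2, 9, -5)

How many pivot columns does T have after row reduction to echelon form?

Row reduce to echelon form.
R2 ← R2 + (3/2)·R1: [0, -1/2, 6, -7/2]
R3 ← R3 + (3/4)·R1: [0, -5/4, 8, -7/4]
R4 ← R4 + (1/2)·R1: [0, -3/2, 8, -1/2]
R5 ← R5 − (3/4)·R1: [0, 5/4, -6, -1/4]
R6 ← R6 + (3/4)·R1: [0, -5/4, 12, -23/4]
R3 ← R3 − (5/2)·R2: [0, 0, -7, 7]
R4 ← R4 − (3)·R2: [0, 0, -10, 10]
R5 ← R5 + (5/2)·R2: [0, 0, 9, -9]
R6 ← R6 − (5/2)·R2: [0, 0, -3, 3]
R4 ← R4 − (10/7)·R3: [0, 0, 0, 0]
R5 ← R5 + (9/7)·R3: [0, 0, 0, 0]
R6 ← R6 − (3/7)·R3: [0, 0, 0, 0]
Echelon form has 3 nonzero rows, so rank(T) = 3.
Each nonzero row contributes one pivot column: 3 pivot columns.

3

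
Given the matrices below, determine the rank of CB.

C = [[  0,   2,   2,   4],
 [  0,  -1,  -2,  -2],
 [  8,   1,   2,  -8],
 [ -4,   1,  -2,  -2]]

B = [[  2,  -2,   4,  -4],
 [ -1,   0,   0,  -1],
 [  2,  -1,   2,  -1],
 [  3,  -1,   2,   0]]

First compute CB:
[[ 14,  -6,  12,  -4],
 [ -9,   4,  -8,   3],
 [ -5, -10,  20, -35],
 [-19,  12, -24,  17]]
Now row reduce the product.
R2 ← R2 + (9/14)·R1: [0, 1/7, -2/7, 3/7]
R3 ← R3 + (5/14)·R1: [0, -85/7, 170/7, -255/7]
R4 ← R4 + (19/14)·R1: [0, 27/7, -54/7, 81/7]
R3 ← R3 + (85)·R2: [0, 0, 0, 0]
R4 ← R4 − (27)·R2: [0, 0, 0, 0]
2 nonzero rows, so rank(CB) = 2.

2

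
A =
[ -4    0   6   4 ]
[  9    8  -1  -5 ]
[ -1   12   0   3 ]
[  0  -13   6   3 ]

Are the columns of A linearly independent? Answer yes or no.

yes

Row reduce A to echelon form.
R2 ← R2 + (9/4)·R1: [0, 8, 25/2, 4]
R3 ← R3 − (1/4)·R1: [0, 12, -3/2, 2]
R3 ← R3 − (3/2)·R2: [0, 0, -81/4, -4]
R4 ← R4 + (13/8)·R2: [0, 0, 421/16, 19/2]
R4 ← R4 + (421/324)·R3: [0, 0, 0, 697/162]
4 pivots among 4 columns.
Every column is a pivot column, so the columns are linearly independent.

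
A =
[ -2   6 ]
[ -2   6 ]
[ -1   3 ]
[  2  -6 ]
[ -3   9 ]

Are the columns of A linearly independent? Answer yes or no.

Row reduce A to echelon form.
R2 ← R2 − R1: [0, 0]
R3 ← R3 − (1/2)·R1: [0, 0]
R4 ← R4 + R1: [0, 0]
R5 ← R5 − (3/2)·R1: [0, 0]
1 pivot among 2 columns.
Only 1 < 2 pivot columns, so the columns are linearly dependent.

no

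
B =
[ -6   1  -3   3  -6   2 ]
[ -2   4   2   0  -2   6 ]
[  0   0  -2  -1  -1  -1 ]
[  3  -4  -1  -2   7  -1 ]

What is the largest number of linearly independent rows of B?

4

Row reduce to echelon form.
R2 ← R2 − (1/3)·R1: [0, 11/3, 3, -1, 0, 16/3]
R4 ← R4 + (1/2)·R1: [0, -7/2, -5/2, -1/2, 4, 0]
R4 ← R4 + (21/22)·R2: [0, 0, 4/11, -16/11, 4, 56/11]
R4 ← R4 + (2/11)·R3: [0, 0, 0, -18/11, 42/11, 54/11]
Echelon form has 4 nonzero rows, so rank(B) = 4.
The rank gives the maximum number of linearly independent rows: 4.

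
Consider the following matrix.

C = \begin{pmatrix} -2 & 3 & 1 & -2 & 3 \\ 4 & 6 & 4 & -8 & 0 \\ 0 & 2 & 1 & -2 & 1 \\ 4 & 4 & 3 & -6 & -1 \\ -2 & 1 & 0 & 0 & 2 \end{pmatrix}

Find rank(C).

2

Row reduce to echelon form.
R2 ← R2 + (2)·R1: [0, 12, 6, -12, 6]
R4 ← R4 + (2)·R1: [0, 10, 5, -10, 5]
R5 ← R5 − R1: [0, -2, -1, 2, -1]
R3 ← R3 − (1/6)·R2: [0, 0, 0, 0, 0]
R4 ← R4 − (5/6)·R2: [0, 0, 0, 0, 0]
R5 ← R5 + (1/6)·R2: [0, 0, 0, 0, 0]
Echelon form has 2 nonzero rows, so rank(C) = 2.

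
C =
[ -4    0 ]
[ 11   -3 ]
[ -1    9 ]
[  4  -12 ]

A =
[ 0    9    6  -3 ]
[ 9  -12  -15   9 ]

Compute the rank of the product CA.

2

First compute CA:
[[  0, -36, -24,  12],
 [-27, 135, 111, -60],
 [ 81, -117, -141,  84],
 [-108, 180, 204, -120]]
Now row reduce the product.
Swap R1 ↔ R2
R3 ← R3 + (3)·R1: [0, 288, 192, -96]
R4 ← R4 − (4)·R1: [0, -360, -240, 120]
R3 ← R3 + (8)·R2: [0, 0, 0, 0]
R4 ← R4 − (10)·R2: [0, 0, 0, 0]
2 nonzero rows, so rank(CA) = 2.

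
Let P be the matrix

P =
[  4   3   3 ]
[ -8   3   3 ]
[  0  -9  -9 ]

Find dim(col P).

Row reduce to echelon form.
R2 ← R2 + (2)·R1: [0, 9, 9]
R3 ← R3 + R2: [0, 0, 0]
Echelon form has 2 nonzero rows, so rank(P) = 2.
The column space has dimension equal to the rank: 2.

2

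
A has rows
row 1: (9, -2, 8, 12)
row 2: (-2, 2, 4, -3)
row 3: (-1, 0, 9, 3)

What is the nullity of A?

1

Row reduce to echelon form.
R2 ← R2 + (2/9)·R1: [0, 14/9, 52/9, -1/3]
R3 ← R3 + (1/9)·R1: [0, -2/9, 89/9, 13/3]
R3 ← R3 + (1/7)·R2: [0, 0, 75/7, 30/7]
3 nonzero rows, so rank(A) = 3.
A has 4 columns; by rank–nullity, nullity = 4 − 3 = 1.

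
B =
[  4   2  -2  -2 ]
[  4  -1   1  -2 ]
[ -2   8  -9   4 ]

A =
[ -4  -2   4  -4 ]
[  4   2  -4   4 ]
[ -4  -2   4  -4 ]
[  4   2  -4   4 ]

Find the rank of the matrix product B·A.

1

First compute BA:
[[ -8,  -4,   8,  -8],
 [-32, -16,  32, -32],
 [ 92,  46, -92,  92]]
Now row reduce the product.
R2 ← R2 − (4)·R1: [0, 0, 0, 0]
R3 ← R3 + (23/2)·R1: [0, 0, 0, 0]
1 nonzero row, so rank(BA) = 1.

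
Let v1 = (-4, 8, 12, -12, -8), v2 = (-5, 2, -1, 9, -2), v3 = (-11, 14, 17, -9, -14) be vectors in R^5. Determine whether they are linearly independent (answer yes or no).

no

Form the matrix with these vectors as rows and row reduce.
R2 ← R2 − (5/4)·R1: [0, -8, -16, 24, 8]
R3 ← R3 − (11/4)·R1: [0, -8, -16, 24, 8]
R3 ← R3 − R2: [0, 0, 0, 0, 0]
2 nonzero rows, so the 3 vectors span a space of dimension 2.
Since 2 < 3, the vectors are linearly dependent.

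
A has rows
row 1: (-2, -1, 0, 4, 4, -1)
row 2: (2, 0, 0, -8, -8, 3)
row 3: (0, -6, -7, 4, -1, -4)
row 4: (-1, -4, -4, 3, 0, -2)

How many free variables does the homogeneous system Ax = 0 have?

2

Row reduce to echelon form.
R2 ← R2 + R1: [0, -1, 0, -4, -4, 2]
R4 ← R4 − (1/2)·R1: [0, -7/2, -4, 1, -2, -3/2]
R3 ← R3 − (6)·R2: [0, 0, -7, 28, 23, -16]
R4 ← R4 − (7/2)·R2: [0, 0, -4, 15, 12, -17/2]
R4 ← R4 − (4/7)·R3: [0, 0, 0, -1, -8/7, 9/14]
4 nonzero rows, so rank(A) = 4.
A has 6 columns; by rank–nullity, nullity = 6 − 4 = 2.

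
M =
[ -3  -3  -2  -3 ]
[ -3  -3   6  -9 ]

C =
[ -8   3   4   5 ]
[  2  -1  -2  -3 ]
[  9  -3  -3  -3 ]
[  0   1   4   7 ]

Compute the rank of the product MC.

2

First compute MC:
[[  0,  -3, -12, -21],
 [ 72, -33, -60, -87]]
Now row reduce the product.
Swap R1 ↔ R2
2 nonzero rows, so rank(MC) = 2.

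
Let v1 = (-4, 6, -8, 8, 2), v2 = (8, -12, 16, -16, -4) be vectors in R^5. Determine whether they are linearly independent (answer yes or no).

Form the matrix with these vectors as rows and row reduce.
R2 ← R2 + (2)·R1: [0, 0, 0, 0, 0]
1 nonzero row, so the 2 vectors span a space of dimension 1.
Since 1 < 2, the vectors are linearly dependent.

no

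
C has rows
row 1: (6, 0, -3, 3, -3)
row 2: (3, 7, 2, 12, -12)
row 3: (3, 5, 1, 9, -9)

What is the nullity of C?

3

Row reduce to echelon form.
R2 ← R2 − (1/2)·R1: [0, 7, 7/2, 21/2, -21/2]
R3 ← R3 − (1/2)·R1: [0, 5, 5/2, 15/2, -15/2]
R3 ← R3 − (5/7)·R2: [0, 0, 0, 0, 0]
2 nonzero rows, so rank(C) = 2.
C has 5 columns; by rank–nullity, nullity = 5 − 2 = 3.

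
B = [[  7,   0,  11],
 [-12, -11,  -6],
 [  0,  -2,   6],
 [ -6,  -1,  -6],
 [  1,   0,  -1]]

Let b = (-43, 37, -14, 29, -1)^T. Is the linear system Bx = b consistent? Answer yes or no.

Row reduce the augmented matrix [B | b].
R2 ← R2 + (12/7)·R1: [0, -11, 90/7, -257/7]
R4 ← R4 + (6/7)·R1: [0, -1, 24/7, -55/7]
R5 ← R5 − (1/7)·R1: [0, 0, -18/7, 36/7]
R3 ← R3 − (2/11)·R2: [0, 0, 282/77, -564/77]
R4 ← R4 − (1/11)·R2: [0, 0, 174/77, -348/77]
R4 ← R4 − (29/47)·R3: [0, 0, 0, 0]
R5 ← R5 + (33/47)·R3: [0, 0, 0, 0]
The echelon form has 3 nonzero rows, and every pivot lies in the first 3 columns, so rank(B) = rank([B|b]) = 3.
The system is consistent.

yes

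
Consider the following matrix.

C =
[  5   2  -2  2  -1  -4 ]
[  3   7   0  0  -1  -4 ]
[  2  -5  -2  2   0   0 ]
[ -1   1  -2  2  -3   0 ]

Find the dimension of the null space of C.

Row reduce to echelon form.
R2 ← R2 − (3/5)·R1: [0, 29/5, 6/5, -6/5, -2/5, -8/5]
R3 ← R3 − (2/5)·R1: [0, -29/5, -6/5, 6/5, 2/5, 8/5]
R4 ← R4 + (1/5)·R1: [0, 7/5, -12/5, 12/5, -16/5, -4/5]
R3 ← R3 + R2: [0, 0, 0, 0, 0, 0]
R4 ← R4 − (7/29)·R2: [0, 0, -78/29, 78/29, -90/29, -12/29]
Swap R3 ↔ R4
3 nonzero rows, so rank(C) = 3.
C has 6 columns; by rank–nullity, nullity = 6 − 3 = 3.

3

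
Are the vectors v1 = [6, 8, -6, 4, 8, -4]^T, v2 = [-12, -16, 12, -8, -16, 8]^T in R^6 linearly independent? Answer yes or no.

no

Form the matrix with these vectors as rows and row reduce.
R2 ← R2 + (2)·R1: [0, 0, 0, 0, 0, 0]
1 nonzero row, so the 2 vectors span a space of dimension 1.
Since 1 < 2, the vectors are linearly dependent.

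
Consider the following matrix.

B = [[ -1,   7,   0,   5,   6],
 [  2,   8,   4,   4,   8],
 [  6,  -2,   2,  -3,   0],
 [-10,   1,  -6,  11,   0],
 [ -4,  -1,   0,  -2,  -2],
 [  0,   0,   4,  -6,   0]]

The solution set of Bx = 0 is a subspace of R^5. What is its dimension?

0

Row reduce to echelon form.
R2 ← R2 + (2)·R1: [0, 22, 4, 14, 20]
R3 ← R3 + (6)·R1: [0, 40, 2, 27, 36]
R4 ← R4 − (10)·R1: [0, -69, -6, -39, -60]
R5 ← R5 − (4)·R1: [0, -29, 0, -22, -26]
R3 ← R3 − (20/11)·R2: [0, 0, -58/11, 17/11, -4/11]
R4 ← R4 + (69/22)·R2: [0, 0, 72/11, 54/11, 30/11]
R5 ← R5 + (29/22)·R2: [0, 0, 58/11, -39/11, 4/11]
R4 ← R4 + (36/29)·R3: [0, 0, 0, 198/29, 66/29]
R5 ← R5 + R3: [0, 0, 0, -2, 0]
R6 ← R6 + (22/29)·R3: [0, 0, 0, -140/29, -8/29]
R5 ← R5 + (29/99)·R4: [0, 0, 0, 0, 2/3]
R6 ← R6 + (70/99)·R4: [0, 0, 0, 0, 4/3]
R6 ← R6 − (2)·R5: [0, 0, 0, 0, 0]
5 nonzero rows, so rank(B) = 5.
B has 5 columns; by rank–nullity, nullity = 5 − 5 = 0.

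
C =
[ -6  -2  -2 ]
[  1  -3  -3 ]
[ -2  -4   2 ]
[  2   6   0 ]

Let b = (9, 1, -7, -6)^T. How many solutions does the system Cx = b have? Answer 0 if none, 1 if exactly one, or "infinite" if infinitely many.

Row reduce the augmented matrix [C | b].
R2 ← R2 + (1/6)·R1: [0, -10/3, -10/3, 5/2]
R3 ← R3 − (1/3)·R1: [0, -10/3, 8/3, -10]
R4 ← R4 + (1/3)·R1: [0, 16/3, -2/3, -3]
R3 ← R3 − R2: [0, 0, 6, -25/2]
R4 ← R4 + (8/5)·R2: [0, 0, -6, 1]
R4 ← R4 + R3: [0, 0, 0, -23/2]
The echelon form has 4 nonzero rows; the last pivot sits in the augmented column, so rank(C) = 3 but rank([C|b]) = 4.
Since the ranks differ, the system is inconsistent.
It has no solutions.

0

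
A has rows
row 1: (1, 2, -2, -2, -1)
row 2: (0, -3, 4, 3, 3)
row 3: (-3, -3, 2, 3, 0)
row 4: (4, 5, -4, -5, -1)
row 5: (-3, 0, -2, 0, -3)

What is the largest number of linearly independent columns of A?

2

Row reduce to echelon form.
R3 ← R3 + (3)·R1: [0, 3, -4, -3, -3]
R4 ← R4 − (4)·R1: [0, -3, 4, 3, 3]
R5 ← R5 + (3)·R1: [0, 6, -8, -6, -6]
R3 ← R3 + R2: [0, 0, 0, 0, 0]
R4 ← R4 − R2: [0, 0, 0, 0, 0]
R5 ← R5 + (2)·R2: [0, 0, 0, 0, 0]
Echelon form has 2 nonzero rows, so rank(A) = 2.
The rank gives the maximum number of linearly independent columns: 2.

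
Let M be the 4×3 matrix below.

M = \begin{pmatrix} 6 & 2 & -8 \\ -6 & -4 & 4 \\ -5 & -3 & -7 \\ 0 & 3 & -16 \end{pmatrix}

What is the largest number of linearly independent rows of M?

3

Row reduce to echelon form.
R2 ← R2 + R1: [0, -2, -4]
R3 ← R3 + (5/6)·R1: [0, -4/3, -41/3]
R3 ← R3 − (2/3)·R2: [0, 0, -11]
R4 ← R4 + (3/2)·R2: [0, 0, -22]
R4 ← R4 − (2)·R3: [0, 0, 0]
Echelon form has 3 nonzero rows, so rank(M) = 3.
The rank gives the maximum number of linearly independent rows: 3.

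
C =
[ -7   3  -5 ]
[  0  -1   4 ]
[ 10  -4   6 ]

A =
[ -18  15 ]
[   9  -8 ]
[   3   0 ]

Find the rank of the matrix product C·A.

First compute CA:
[[138, -129],
 [  3,   8],
 [-198, 182]]
Now row reduce the product.
R2 ← R2 − (1/46)·R1: [0, 497/46]
R3 ← R3 + (33/23)·R1: [0, -71/23]
R3 ← R3 + (2/7)·R2: [0, 0]
2 nonzero rows, so rank(CA) = 2.

2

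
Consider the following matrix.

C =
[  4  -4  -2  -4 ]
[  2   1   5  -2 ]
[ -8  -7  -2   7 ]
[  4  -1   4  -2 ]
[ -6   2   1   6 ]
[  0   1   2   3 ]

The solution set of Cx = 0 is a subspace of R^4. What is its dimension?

Row reduce to echelon form.
R2 ← R2 − (1/2)·R1: [0, 3, 6, 0]
R3 ← R3 + (2)·R1: [0, -15, -6, -1]
R4 ← R4 − R1: [0, 3, 6, 2]
R5 ← R5 + (3/2)·R1: [0, -4, -2, 0]
R3 ← R3 + (5)·R2: [0, 0, 24, -1]
R4 ← R4 − R2: [0, 0, 0, 2]
R5 ← R5 + (4/3)·R2: [0, 0, 6, 0]
R6 ← R6 − (1/3)·R2: [0, 0, 0, 3]
R5 ← R5 − (1/4)·R3: [0, 0, 0, 1/4]
R5 ← R5 − (1/8)·R4: [0, 0, 0, 0]
R6 ← R6 − (3/2)·R4: [0, 0, 0, 0]
4 nonzero rows, so rank(C) = 4.
C has 4 columns; by rank–nullity, nullity = 4 − 4 = 0.

0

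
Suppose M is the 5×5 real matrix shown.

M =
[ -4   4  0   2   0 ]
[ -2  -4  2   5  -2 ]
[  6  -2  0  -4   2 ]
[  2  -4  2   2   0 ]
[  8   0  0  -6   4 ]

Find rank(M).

3

Row reduce to echelon form.
R2 ← R2 − (1/2)·R1: [0, -6, 2, 4, -2]
R3 ← R3 + (3/2)·R1: [0, 4, 0, -1, 2]
R4 ← R4 + (1/2)·R1: [0, -2, 2, 3, 0]
R5 ← R5 + (2)·R1: [0, 8, 0, -2, 4]
R3 ← R3 + (2/3)·R2: [0, 0, 4/3, 5/3, 2/3]
R4 ← R4 − (1/3)·R2: [0, 0, 4/3, 5/3, 2/3]
R5 ← R5 + (4/3)·R2: [0, 0, 8/3, 10/3, 4/3]
R4 ← R4 − R3: [0, 0, 0, 0, 0]
R5 ← R5 − (2)·R3: [0, 0, 0, 0, 0]
Echelon form has 3 nonzero rows, so rank(M) = 3.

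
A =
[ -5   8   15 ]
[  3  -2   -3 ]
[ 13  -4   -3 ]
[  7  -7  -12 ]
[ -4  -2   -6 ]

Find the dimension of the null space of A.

1

Row reduce to echelon form.
R2 ← R2 + (3/5)·R1: [0, 14/5, 6]
R3 ← R3 + (13/5)·R1: [0, 84/5, 36]
R4 ← R4 + (7/5)·R1: [0, 21/5, 9]
R5 ← R5 − (4/5)·R1: [0, -42/5, -18]
R3 ← R3 − (6)·R2: [0, 0, 0]
R4 ← R4 − (3/2)·R2: [0, 0, 0]
R5 ← R5 + (3)·R2: [0, 0, 0]
2 nonzero rows, so rank(A) = 2.
A has 3 columns; by rank–nullity, nullity = 3 − 2 = 1.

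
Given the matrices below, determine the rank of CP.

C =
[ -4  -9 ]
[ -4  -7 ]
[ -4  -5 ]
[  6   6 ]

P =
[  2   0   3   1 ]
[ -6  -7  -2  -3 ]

2

First compute CP:
[[ 46,  63,   6,  23],
 [ 34,  49,   2,  17],
 [ 22,  35,  -2,  11],
 [-24, -42,   6, -12]]
Now row reduce the product.
R2 ← R2 − (17/23)·R1: [0, 56/23, -56/23, 0]
R3 ← R3 − (11/23)·R1: [0, 112/23, -112/23, 0]
R4 ← R4 + (12/23)·R1: [0, -210/23, 210/23, 0]
R3 ← R3 − (2)·R2: [0, 0, 0, 0]
R4 ← R4 + (15/4)·R2: [0, 0, 0, 0]
2 nonzero rows, so rank(CP) = 2.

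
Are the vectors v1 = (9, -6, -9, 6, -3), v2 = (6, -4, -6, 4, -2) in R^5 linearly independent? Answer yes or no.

no

Form the matrix with these vectors as rows and row reduce.
R2 ← R2 − (2/3)·R1: [0, 0, 0, 0, 0]
1 nonzero row, so the 2 vectors span a space of dimension 1.
Since 1 < 2, the vectors are linearly dependent.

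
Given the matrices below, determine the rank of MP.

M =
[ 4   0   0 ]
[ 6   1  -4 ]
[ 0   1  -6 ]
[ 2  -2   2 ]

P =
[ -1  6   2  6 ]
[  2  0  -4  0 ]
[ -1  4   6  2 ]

First compute MP:
[[ -4,  24,   8,  24],
 [  0,  20, -16,  28],
 [  8, -24, -40, -12],
 [ -8,  20,  24,  16]]
Now row reduce the product.
R3 ← R3 + (2)·R1: [0, 24, -24, 36]
R4 ← R4 − (2)·R1: [0, -28, 8, -32]
R3 ← R3 − (6/5)·R2: [0, 0, -24/5, 12/5]
R4 ← R4 + (7/5)·R2: [0, 0, -72/5, 36/5]
R4 ← R4 − (3)·R3: [0, 0, 0, 0]
3 nonzero rows, so rank(MP) = 3.

3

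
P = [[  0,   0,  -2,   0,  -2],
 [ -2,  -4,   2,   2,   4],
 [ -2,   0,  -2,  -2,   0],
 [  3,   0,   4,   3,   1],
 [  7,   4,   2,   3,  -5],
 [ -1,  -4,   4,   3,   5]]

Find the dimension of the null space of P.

Row reduce to echelon form.
Swap R1 ↔ R2
R3 ← R3 − R1: [0, 4, -4, -4, -4]
R4 ← R4 + (3/2)·R1: [0, -6, 7, 6, 7]
R5 ← R5 + (7/2)·R1: [0, -10, 9, 10, 9]
R6 ← R6 − (1/2)·R1: [0, -2, 3, 2, 3]
Swap R2 ↔ R3
R4 ← R4 + (3/2)·R2: [0, 0, 1, 0, 1]
R5 ← R5 + (5/2)·R2: [0, 0, -1, 0, -1]
R6 ← R6 + (1/2)·R2: [0, 0, 1, 0, 1]
R4 ← R4 + (1/2)·R3: [0, 0, 0, 0, 0]
R5 ← R5 − (1/2)·R3: [0, 0, 0, 0, 0]
R6 ← R6 + (1/2)·R3: [0, 0, 0, 0, 0]
3 nonzero rows, so rank(P) = 3.
P has 5 columns; by rank–nullity, nullity = 5 − 3 = 2.

2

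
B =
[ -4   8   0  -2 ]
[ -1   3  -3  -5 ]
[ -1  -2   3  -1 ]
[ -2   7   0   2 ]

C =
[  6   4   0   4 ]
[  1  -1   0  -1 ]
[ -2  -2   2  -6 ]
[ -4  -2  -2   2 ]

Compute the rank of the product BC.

First compute BC:
[[ -8, -20,   4, -28],
 [ 23,   9,   4,   1],
 [-10,  -6,   8, -22],
 [-13, -19,  -4, -11]]
Now row reduce the product.
R2 ← R2 + (23/8)·R1: [0, -97/2, 31/2, -159/2]
R3 ← R3 − (5/4)·R1: [0, 19, 3, 13]
R4 ← R4 − (13/8)·R1: [0, 27/2, -21/2, 69/2]
R3 ← R3 + (38/97)·R2: [0, 0, 880/97, -1760/97]
R4 ← R4 + (27/97)·R2: [0, 0, -600/97, 1200/97]
R4 ← R4 + (15/22)·R3: [0, 0, 0, 0]
3 nonzero rows, so rank(BC) = 3.

3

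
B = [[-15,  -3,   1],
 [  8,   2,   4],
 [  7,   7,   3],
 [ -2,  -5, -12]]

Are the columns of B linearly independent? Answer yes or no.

Row reduce B to echelon form.
R2 ← R2 + (8/15)·R1: [0, 2/5, 68/15]
R3 ← R3 + (7/15)·R1: [0, 28/5, 52/15]
R4 ← R4 − (2/15)·R1: [0, -23/5, -182/15]
R3 ← R3 − (14)·R2: [0, 0, -60]
R4 ← R4 + (23/2)·R2: [0, 0, 40]
R4 ← R4 + (2/3)·R3: [0, 0, 0]
3 pivots among 3 columns.
Every column is a pivot column, so the columns are linearly independent.

yes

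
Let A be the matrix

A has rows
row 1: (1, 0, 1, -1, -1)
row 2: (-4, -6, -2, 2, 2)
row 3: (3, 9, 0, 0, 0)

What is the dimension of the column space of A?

Row reduce to echelon form.
R2 ← R2 + (4)·R1: [0, -6, 2, -2, -2]
R3 ← R3 − (3)·R1: [0, 9, -3, 3, 3]
R3 ← R3 + (3/2)·R2: [0, 0, 0, 0, 0]
Echelon form has 2 nonzero rows, so rank(A) = 2.
The column space has dimension equal to the rank: 2.

2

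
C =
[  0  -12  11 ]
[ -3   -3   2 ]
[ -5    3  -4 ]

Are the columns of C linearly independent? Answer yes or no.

no

Row reduce C to echelon form.
Swap R1 ↔ R2
R3 ← R3 − (5/3)·R1: [0, 8, -22/3]
R3 ← R3 + (2/3)·R2: [0, 0, 0]
2 pivots among 3 columns.
Only 2 < 3 pivot columns, so the columns are linearly dependent.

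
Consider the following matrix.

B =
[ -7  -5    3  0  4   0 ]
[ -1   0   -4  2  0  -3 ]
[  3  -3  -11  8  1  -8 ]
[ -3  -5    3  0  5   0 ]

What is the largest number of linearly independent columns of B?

4

Row reduce to echelon form.
R2 ← R2 − (1/7)·R1: [0, 5/7, -31/7, 2, -4/7, -3]
R3 ← R3 + (3/7)·R1: [0, -36/7, -68/7, 8, 19/7, -8]
R4 ← R4 − (3/7)·R1: [0, -20/7, 12/7, 0, 23/7, 0]
R3 ← R3 + (36/5)·R2: [0, 0, -208/5, 112/5, -7/5, -148/5]
R4 ← R4 + (4)·R2: [0, 0, -16, 8, 1, -12]
R4 ← R4 − (5/13)·R3: [0, 0, 0, -8/13, 20/13, -8/13]
Echelon form has 4 nonzero rows, so rank(B) = 4.
The rank gives the maximum number of linearly independent columns: 4.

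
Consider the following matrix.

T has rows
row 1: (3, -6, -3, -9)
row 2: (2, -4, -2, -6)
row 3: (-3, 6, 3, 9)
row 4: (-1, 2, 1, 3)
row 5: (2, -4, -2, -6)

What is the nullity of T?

3

Row reduce to echelon form.
R2 ← R2 − (2/3)·R1: [0, 0, 0, 0]
R3 ← R3 + R1: [0, 0, 0, 0]
R4 ← R4 + (1/3)·R1: [0, 0, 0, 0]
R5 ← R5 − (2/3)·R1: [0, 0, 0, 0]
1 nonzero row, so rank(T) = 1.
T has 4 columns; by rank–nullity, nullity = 4 − 1 = 3.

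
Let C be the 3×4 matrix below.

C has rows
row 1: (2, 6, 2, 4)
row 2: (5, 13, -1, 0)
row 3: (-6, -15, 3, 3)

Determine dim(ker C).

2

Row reduce to echelon form.
R2 ← R2 − (5/2)·R1: [0, -2, -6, -10]
R3 ← R3 + (3)·R1: [0, 3, 9, 15]
R3 ← R3 + (3/2)·R2: [0, 0, 0, 0]
2 nonzero rows, so rank(C) = 2.
C has 4 columns; by rank–nullity, nullity = 4 − 2 = 2.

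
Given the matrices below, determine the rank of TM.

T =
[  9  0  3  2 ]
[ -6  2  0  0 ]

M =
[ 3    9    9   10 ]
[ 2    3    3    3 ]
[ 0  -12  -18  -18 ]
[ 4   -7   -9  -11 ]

First compute TM:
[[ 35,  31,   9,  14],
 [-14, -48, -48, -54]]
Now row reduce the product.
R2 ← R2 + (2/5)·R1: [0, -178/5, -222/5, -242/5]
2 nonzero rows, so rank(TM) = 2.

2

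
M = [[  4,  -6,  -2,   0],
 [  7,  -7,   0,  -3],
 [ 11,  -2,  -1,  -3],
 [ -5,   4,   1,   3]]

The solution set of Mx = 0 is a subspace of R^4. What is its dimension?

0

Row reduce to echelon form.
R2 ← R2 − (7/4)·R1: [0, 7/2, 7/2, -3]
R3 ← R3 − (11/4)·R1: [0, 29/2, 9/2, -3]
R4 ← R4 + (5/4)·R1: [0, -7/2, -3/2, 3]
R3 ← R3 − (29/7)·R2: [0, 0, -10, 66/7]
R4 ← R4 + R2: [0, 0, 2, 0]
R4 ← R4 + (1/5)·R3: [0, 0, 0, 66/35]
4 nonzero rows, so rank(M) = 4.
M has 4 columns; by rank–nullity, nullity = 4 − 4 = 0.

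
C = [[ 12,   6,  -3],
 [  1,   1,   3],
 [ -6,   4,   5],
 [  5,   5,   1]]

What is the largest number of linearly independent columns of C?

3

Row reduce to echelon form.
R2 ← R2 − (1/12)·R1: [0, 1/2, 13/4]
R3 ← R3 + (1/2)·R1: [0, 7, 7/2]
R4 ← R4 − (5/12)·R1: [0, 5/2, 9/4]
R3 ← R3 − (14)·R2: [0, 0, -42]
R4 ← R4 − (5)·R2: [0, 0, -14]
R4 ← R4 − (1/3)·R3: [0, 0, 0]
Echelon form has 3 nonzero rows, so rank(C) = 3.
The rank gives the maximum number of linearly independent columns: 3.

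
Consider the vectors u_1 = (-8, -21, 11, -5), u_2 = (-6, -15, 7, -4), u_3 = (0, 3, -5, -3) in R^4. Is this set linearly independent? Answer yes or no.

Form the matrix with these vectors as rows and row reduce.
R2 ← R2 − (3/4)·R1: [0, 3/4, -5/4, -1/4]
R3 ← R3 − (4)·R2: [0, 0, 0, -2]
3 nonzero rows, so the 3 vectors span a space of dimension 3.
Since 3 = 3, the vectors are linearly independent.

yes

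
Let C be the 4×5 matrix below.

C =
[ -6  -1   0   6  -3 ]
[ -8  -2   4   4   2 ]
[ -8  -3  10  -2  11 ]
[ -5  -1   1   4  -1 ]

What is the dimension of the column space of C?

2

Row reduce to echelon form.
R2 ← R2 − (4/3)·R1: [0, -2/3, 4, -4, 6]
R3 ← R3 − (4/3)·R1: [0, -5/3, 10, -10, 15]
R4 ← R4 − (5/6)·R1: [0, -1/6, 1, -1, 3/2]
R3 ← R3 − (5/2)·R2: [0, 0, 0, 0, 0]
R4 ← R4 − (1/4)·R2: [0, 0, 0, 0, 0]
Echelon form has 2 nonzero rows, so rank(C) = 2.
The column space has dimension equal to the rank: 2.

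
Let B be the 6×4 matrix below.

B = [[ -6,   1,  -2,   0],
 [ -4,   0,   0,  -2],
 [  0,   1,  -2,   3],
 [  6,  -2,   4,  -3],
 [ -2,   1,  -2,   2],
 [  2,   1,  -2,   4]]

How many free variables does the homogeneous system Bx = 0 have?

2

Row reduce to echelon form.
R2 ← R2 − (2/3)·R1: [0, -2/3, 4/3, -2]
R4 ← R4 + R1: [0, -1, 2, -3]
R5 ← R5 − (1/3)·R1: [0, 2/3, -4/3, 2]
R6 ← R6 + (1/3)·R1: [0, 4/3, -8/3, 4]
R3 ← R3 + (3/2)·R2: [0, 0, 0, 0]
R4 ← R4 − (3/2)·R2: [0, 0, 0, 0]
R5 ← R5 + R2: [0, 0, 0, 0]
R6 ← R6 + (2)·R2: [0, 0, 0, 0]
2 nonzero rows, so rank(B) = 2.
B has 4 columns; by rank–nullity, nullity = 4 − 2 = 2.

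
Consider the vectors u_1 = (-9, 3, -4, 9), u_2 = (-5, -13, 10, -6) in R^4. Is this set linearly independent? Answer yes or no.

yes

Form the matrix with these vectors as rows and row reduce.
R2 ← R2 − (5/9)·R1: [0, -44/3, 110/9, -11]
2 nonzero rows, so the 2 vectors span a space of dimension 2.
Since 2 = 2, the vectors are linearly independent.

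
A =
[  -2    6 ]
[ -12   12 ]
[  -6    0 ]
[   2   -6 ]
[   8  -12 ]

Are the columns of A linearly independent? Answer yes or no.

Row reduce A to echelon form.
R2 ← R2 − (6)·R1: [0, -24]
R3 ← R3 − (3)·R1: [0, -18]
R4 ← R4 + R1: [0, 0]
R5 ← R5 + (4)·R1: [0, 12]
R3 ← R3 − (3/4)·R2: [0, 0]
R5 ← R5 + (1/2)·R2: [0, 0]
2 pivots among 2 columns.
Every column is a pivot column, so the columns are linearly independent.

yes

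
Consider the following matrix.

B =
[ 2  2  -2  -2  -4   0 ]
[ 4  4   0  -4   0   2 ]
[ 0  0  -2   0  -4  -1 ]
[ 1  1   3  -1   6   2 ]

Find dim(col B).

2

Row reduce to echelon form.
R2 ← R2 − (2)·R1: [0, 0, 4, 0, 8, 2]
R4 ← R4 − (1/2)·R1: [0, 0, 4, 0, 8, 2]
R3 ← R3 + (1/2)·R2: [0, 0, 0, 0, 0, 0]
R4 ← R4 − R2: [0, 0, 0, 0, 0, 0]
Echelon form has 2 nonzero rows, so rank(B) = 2.
The column space has dimension equal to the rank: 2.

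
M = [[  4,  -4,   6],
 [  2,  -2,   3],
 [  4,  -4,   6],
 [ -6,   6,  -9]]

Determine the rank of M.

1

Row reduce to echelon form.
R2 ← R2 − (1/2)·R1: [0, 0, 0]
R3 ← R3 − R1: [0, 0, 0]
R4 ← R4 + (3/2)·R1: [0, 0, 0]
Echelon form has 1 nonzero row, so rank(M) = 1.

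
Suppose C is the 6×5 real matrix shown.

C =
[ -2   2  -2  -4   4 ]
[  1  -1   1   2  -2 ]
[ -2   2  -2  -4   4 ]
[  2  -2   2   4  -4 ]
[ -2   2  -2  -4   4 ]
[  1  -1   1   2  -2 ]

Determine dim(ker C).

4

Row reduce to echelon form.
R2 ← R2 + (1/2)·R1: [0, 0, 0, 0, 0]
R3 ← R3 − R1: [0, 0, 0, 0, 0]
R4 ← R4 + R1: [0, 0, 0, 0, 0]
R5 ← R5 − R1: [0, 0, 0, 0, 0]
R6 ← R6 + (1/2)·R1: [0, 0, 0, 0, 0]
1 nonzero row, so rank(C) = 1.
C has 5 columns; by rank–nullity, nullity = 5 − 1 = 4.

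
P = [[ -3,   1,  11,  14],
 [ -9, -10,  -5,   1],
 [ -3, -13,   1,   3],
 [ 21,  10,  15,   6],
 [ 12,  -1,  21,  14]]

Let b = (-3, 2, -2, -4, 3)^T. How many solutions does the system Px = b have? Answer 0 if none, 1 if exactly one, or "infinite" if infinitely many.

0

Row reduce the augmented matrix [P | b].
R2 ← R2 − (3)·R1: [0, -13, -38, -41, 11]
R3 ← R3 − R1: [0, -14, -10, -11, 1]
R4 ← R4 + (7)·R1: [0, 17, 92, 104, -25]
R5 ← R5 + (4)·R1: [0, 3, 65, 70, -9]
R3 ← R3 − (14/13)·R2: [0, 0, 402/13, 431/13, -141/13]
R4 ← R4 + (17/13)·R2: [0, 0, 550/13, 655/13, -138/13]
R5 ← R5 + (3/13)·R2: [0, 0, 731/13, 787/13, -84/13]
R4 ← R4 − (275/201)·R3: [0, 0, 0, 1010/201, 283/67]
R5 ← R5 − (731/402)·R3: [0, 0, 0, 101/402, 1777/134]
R5 ← R5 − (1/20)·R4: [0, 0, 0, 0, 261/20]
The echelon form has 5 nonzero rows; the last pivot sits in the augmented column, so rank(P) = 4 but rank([P|b]) = 5.
Since the ranks differ, the system is inconsistent.
It has no solutions.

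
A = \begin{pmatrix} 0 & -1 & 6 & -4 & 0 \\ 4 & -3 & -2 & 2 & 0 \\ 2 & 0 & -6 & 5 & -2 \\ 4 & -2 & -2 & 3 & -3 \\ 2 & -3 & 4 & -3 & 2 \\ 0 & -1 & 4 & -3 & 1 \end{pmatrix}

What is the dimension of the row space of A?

Row reduce to echelon form.
Swap R1 ↔ R2
R3 ← R3 − (1/2)·R1: [0, 3/2, -5, 4, -2]
R4 ← R4 − R1: [0, 1, 0, 1, -3]
R5 ← R5 − (1/2)·R1: [0, -3/2, 5, -4, 2]
R3 ← R3 + (3/2)·R2: [0, 0, 4, -2, -2]
R4 ← R4 + R2: [0, 0, 6, -3, -3]
R5 ← R5 − (3/2)·R2: [0, 0, -4, 2, 2]
R6 ← R6 − R2: [0, 0, -2, 1, 1]
R4 ← R4 − (3/2)·R3: [0, 0, 0, 0, 0]
R5 ← R5 + R3: [0, 0, 0, 0, 0]
R6 ← R6 + (1/2)·R3: [0, 0, 0, 0, 0]
Echelon form has 3 nonzero rows, so rank(A) = 3.
The row space has dimension equal to the rank: 3.

3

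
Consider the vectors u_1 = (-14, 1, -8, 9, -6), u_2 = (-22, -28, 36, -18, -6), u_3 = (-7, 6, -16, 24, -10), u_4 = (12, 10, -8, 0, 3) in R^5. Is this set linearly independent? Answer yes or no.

yes

Form the matrix with these vectors as rows and row reduce.
R2 ← R2 − (11/7)·R1: [0, -207/7, 340/7, -225/7, 24/7]
R3 ← R3 − (1/2)·R1: [0, 11/2, -12, 39/2, -7]
R4 ← R4 + (6/7)·R1: [0, 76/7, -104/7, 54/7, -15/7]
R3 ← R3 + (77/414)·R2: [0, 0, -614/207, 311/23, -439/69]
R4 ← R4 + (76/207)·R2: [0, 0, 616/207, -94/23, -61/69]
R4 ← R4 + (308/307)·R3: [0, 0, 0, 2910/307, -2231/307]
4 nonzero rows, so the 4 vectors span a space of dimension 4.
Since 4 = 4, the vectors are linearly independent.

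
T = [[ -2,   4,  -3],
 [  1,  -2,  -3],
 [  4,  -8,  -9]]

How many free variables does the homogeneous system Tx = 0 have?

1

Row reduce to echelon form.
R2 ← R2 + (1/2)·R1: [0, 0, -9/2]
R3 ← R3 + (2)·R1: [0, 0, -15]
R3 ← R3 − (10/3)·R2: [0, 0, 0]
2 nonzero rows, so rank(T) = 2.
T has 3 columns; by rank–nullity, nullity = 3 − 2 = 1.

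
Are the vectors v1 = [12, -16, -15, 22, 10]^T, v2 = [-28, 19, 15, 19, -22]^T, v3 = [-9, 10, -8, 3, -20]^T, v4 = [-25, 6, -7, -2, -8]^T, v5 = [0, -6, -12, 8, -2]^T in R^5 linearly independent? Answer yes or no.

yes

Form the matrix with these vectors as rows and row reduce.
R2 ← R2 + (7/3)·R1: [0, -55/3, -20, 211/3, 4/3]
R3 ← R3 + (3/4)·R1: [0, -2, -77/4, 39/2, -25/2]
R4 ← R4 + (25/12)·R1: [0, -82/3, -153/4, 263/6, 77/6]
R3 ← R3 − (6/55)·R2: [0, 0, -751/44, 1301/110, -1391/110]
R4 ← R4 − (82/55)·R2: [0, 0, -371/44, -6713/110, 1193/110]
R5 ← R5 − (18/55)·R2: [0, 0, -60/11, -826/55, -134/55]
R4 ← R4 − (371/751)·R3: [0, 0, 0, -251097/3755, 64182/3755]
R5 ← R5 − (240/751)·R3: [0, 0, 0, -70586/3755, 6026/3755]
R5 ← R5 − (70586/251097)·R4: [0, 0, 0, 0, -267842/83699]
5 nonzero rows, so the 5 vectors span a space of dimension 5.
Since 5 = 5, the vectors are linearly independent.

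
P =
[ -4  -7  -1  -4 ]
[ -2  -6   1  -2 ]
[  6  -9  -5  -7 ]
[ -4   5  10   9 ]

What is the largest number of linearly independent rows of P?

Row reduce to echelon form.
R2 ← R2 − (1/2)·R1: [0, -5/2, 3/2, 0]
R3 ← R3 + (3/2)·R1: [0, -39/2, -13/2, -13]
R4 ← R4 − R1: [0, 12, 11, 13]
R3 ← R3 − (39/5)·R2: [0, 0, -91/5, -13]
R4 ← R4 + (24/5)·R2: [0, 0, 91/5, 13]
R4 ← R4 + R3: [0, 0, 0, 0]
Echelon form has 3 nonzero rows, so rank(P) = 3.
The rank gives the maximum number of linearly independent rows: 3.

3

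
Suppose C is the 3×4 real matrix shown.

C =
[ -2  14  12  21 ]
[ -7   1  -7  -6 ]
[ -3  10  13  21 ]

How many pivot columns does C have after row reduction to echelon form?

Row reduce to echelon form.
R2 ← R2 − (7/2)·R1: [0, -48, -49, -159/2]
R3 ← R3 − (3/2)·R1: [0, -11, -5, -21/2]
R3 ← R3 − (11/48)·R2: [0, 0, 299/48, 247/32]
Echelon form has 3 nonzero rows, so rank(C) = 3.
Each nonzero row contributes one pivot column: 3 pivot columns.

3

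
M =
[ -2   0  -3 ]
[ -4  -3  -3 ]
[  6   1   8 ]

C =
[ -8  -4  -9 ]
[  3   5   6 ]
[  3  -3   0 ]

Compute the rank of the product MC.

First compute MC:
[[  7,  17,  18],
 [ 14,  10,  18],
 [-21, -43, -48]]
Now row reduce the product.
R2 ← R2 − (2)·R1: [0, -24, -18]
R3 ← R3 + (3)·R1: [0, 8, 6]
R3 ← R3 + (1/3)·R2: [0, 0, 0]
2 nonzero rows, so rank(MC) = 2.

2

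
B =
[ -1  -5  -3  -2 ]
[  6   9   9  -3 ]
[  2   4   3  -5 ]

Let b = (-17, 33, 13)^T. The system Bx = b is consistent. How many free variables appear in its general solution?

1

Row reduce the augmented matrix [B | b].
R2 ← R2 + (6)·R1: [0, -21, -9, -15, -69]
R3 ← R3 + (2)·R1: [0, -6, -3, -9, -21]
R3 ← R3 − (2/7)·R2: [0, 0, -3/7, -33/7, -9/7]
The echelon form has 3 nonzero rows, and every pivot lies in the first 4 columns, so rank(B) = rank([B|b]) = 3.
The system is consistent.
Free variables = (unknowns) − (rank) = 4 − 3 = 1.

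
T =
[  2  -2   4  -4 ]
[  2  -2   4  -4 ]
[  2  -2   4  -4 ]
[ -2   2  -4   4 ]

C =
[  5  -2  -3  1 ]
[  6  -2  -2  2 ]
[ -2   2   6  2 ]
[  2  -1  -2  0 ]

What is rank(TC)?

First compute TC:
[[-18,  12,  30,   6],
 [-18,  12,  30,   6],
 [-18,  12,  30,   6],
 [ 18, -12, -30,  -6]]
Now row reduce the product.
R2 ← R2 − R1: [0, 0, 0, 0]
R3 ← R3 − R1: [0, 0, 0, 0]
R4 ← R4 + R1: [0, 0, 0, 0]
1 nonzero row, so rank(TC) = 1.

1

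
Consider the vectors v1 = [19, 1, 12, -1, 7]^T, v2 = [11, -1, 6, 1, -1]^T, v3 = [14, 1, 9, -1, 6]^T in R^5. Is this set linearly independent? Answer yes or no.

no

Form the matrix with these vectors as rows and row reduce.
R2 ← R2 − (11/19)·R1: [0, -30/19, -18/19, 30/19, -96/19]
R3 ← R3 − (14/19)·R1: [0, 5/19, 3/19, -5/19, 16/19]
R3 ← R3 + (1/6)·R2: [0, 0, 0, 0, 0]
2 nonzero rows, so the 3 vectors span a space of dimension 2.
Since 2 < 3, the vectors are linearly dependent.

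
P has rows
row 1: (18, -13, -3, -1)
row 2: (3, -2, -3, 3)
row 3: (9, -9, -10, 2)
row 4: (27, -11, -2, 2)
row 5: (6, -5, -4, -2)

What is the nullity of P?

Row reduce to echelon form.
R2 ← R2 − (1/6)·R1: [0, 1/6, -5/2, 19/6]
R3 ← R3 − (1/2)·R1: [0, -5/2, -17/2, 5/2]
R4 ← R4 − (3/2)·R1: [0, 17/2, 5/2, 7/2]
R5 ← R5 − (1/3)·R1: [0, -2/3, -3, -5/3]
R3 ← R3 + (15)·R2: [0, 0, -46, 50]
R4 ← R4 − (51)·R2: [0, 0, 130, -158]
R5 ← R5 + (4)·R2: [0, 0, -13, 11]
R4 ← R4 + (65/23)·R3: [0, 0, 0, -384/23]
R5 ← R5 − (13/46)·R3: [0, 0, 0, -72/23]
R5 ← R5 − (3/16)·R4: [0, 0, 0, 0]
4 nonzero rows, so rank(P) = 4.
P has 4 columns; by rank–nullity, nullity = 4 − 4 = 0.

0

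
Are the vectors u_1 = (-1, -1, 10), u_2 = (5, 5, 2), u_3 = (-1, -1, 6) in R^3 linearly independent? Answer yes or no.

no

Form the matrix with these vectors as rows and row reduce.
R2 ← R2 + (5)·R1: [0, 0, 52]
R3 ← R3 − R1: [0, 0, -4]
R3 ← R3 + (1/13)·R2: [0, 0, 0]
2 nonzero rows, so the 3 vectors span a space of dimension 2.
Since 2 < 3, the vectors are linearly dependent.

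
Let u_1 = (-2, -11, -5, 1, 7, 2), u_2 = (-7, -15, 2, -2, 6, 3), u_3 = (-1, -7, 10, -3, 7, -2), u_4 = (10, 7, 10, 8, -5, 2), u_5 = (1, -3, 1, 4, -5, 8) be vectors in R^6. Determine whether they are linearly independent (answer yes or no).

yes

Form the matrix with these vectors as rows and row reduce.
R2 ← R2 − (7/2)·R1: [0, 47/2, 39/2, -11/2, -37/2, -4]
R3 ← R3 − (1/2)·R1: [0, -3/2, 25/2, -7/2, 7/2, -3]
R4 ← R4 + (5)·R1: [0, -48, -15, 13, 30, 12]
R5 ← R5 + (1/2)·R1: [0, -17/2, -3/2, 9/2, -3/2, 9]
R3 ← R3 + (3/47)·R2: [0, 0, 646/47, -181/47, 109/47, -153/47]
R4 ← R4 + (96/47)·R2: [0, 0, 1167/47, 83/47, -366/47, 180/47]
R5 ← R5 + (17/47)·R2: [0, 0, 261/47, 118/47, -385/47, 355/47]
R4 ← R4 − (1167/646)·R3: [0, 0, 0, 5635/646, -7737/646, 369/38]
R5 ← R5 − (261/646)·R3: [0, 0, 0, 2627/646, -5897/646, 337/38]
R5 ← R5 − (2627/5635)·R4: [0, 0, 0, 0, -19976/5635, 24464/5635]
5 nonzero rows, so the 5 vectors span a space of dimension 5.
Since 5 = 5, the vectors are linearly independent.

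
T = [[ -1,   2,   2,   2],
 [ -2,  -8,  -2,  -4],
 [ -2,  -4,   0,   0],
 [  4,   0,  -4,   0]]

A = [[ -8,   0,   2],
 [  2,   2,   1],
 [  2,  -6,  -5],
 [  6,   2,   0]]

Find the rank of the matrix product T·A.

2

First compute TA:
[[ 28,  -4, -10],
 [-28, -12,  -2],
 [  8,  -8,  -8],
 [-40,  24,  28]]
Now row reduce the product.
R2 ← R2 + R1: [0, -16, -12]
R3 ← R3 − (2/7)·R1: [0, -48/7, -36/7]
R4 ← R4 + (10/7)·R1: [0, 128/7, 96/7]
R3 ← R3 − (3/7)·R2: [0, 0, 0]
R4 ← R4 + (8/7)·R2: [0, 0, 0]
2 nonzero rows, so rank(TA) = 2.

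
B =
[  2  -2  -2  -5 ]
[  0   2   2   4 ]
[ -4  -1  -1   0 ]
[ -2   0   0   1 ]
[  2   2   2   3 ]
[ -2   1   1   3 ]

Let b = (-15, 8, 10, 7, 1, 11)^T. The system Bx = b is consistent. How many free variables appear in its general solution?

2

Row reduce the augmented matrix [B | b].
R3 ← R3 + (2)·R1: [0, -5, -5, -10, -20]
R4 ← R4 + R1: [0, -2, -2, -4, -8]
R5 ← R5 − R1: [0, 4, 4, 8, 16]
R6 ← R6 + R1: [0, -1, -1, -2, -4]
R3 ← R3 + (5/2)·R2: [0, 0, 0, 0, 0]
R4 ← R4 + R2: [0, 0, 0, 0, 0]
R5 ← R5 − (2)·R2: [0, 0, 0, 0, 0]
R6 ← R6 + (1/2)·R2: [0, 0, 0, 0, 0]
The echelon form has 2 nonzero rows, and every pivot lies in the first 4 columns, so rank(B) = rank([B|b]) = 2.
The system is consistent.
Free variables = (unknowns) − (rank) = 4 − 2 = 2.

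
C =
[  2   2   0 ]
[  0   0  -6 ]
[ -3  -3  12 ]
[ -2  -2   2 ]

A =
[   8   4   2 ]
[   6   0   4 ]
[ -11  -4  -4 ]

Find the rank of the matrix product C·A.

First compute CA:
[[ 28,   8,  12],
 [ 66,  24,  24],
 [-174, -60, -66],
 [-50, -16, -20]]
Now row reduce the product.
R2 ← R2 − (33/14)·R1: [0, 36/7, -30/7]
R3 ← R3 + (87/14)·R1: [0, -72/7, 60/7]
R4 ← R4 + (25/14)·R1: [0, -12/7, 10/7]
R3 ← R3 + (2)·R2: [0, 0, 0]
R4 ← R4 + (1/3)·R2: [0, 0, 0]
2 nonzero rows, so rank(CA) = 2.

2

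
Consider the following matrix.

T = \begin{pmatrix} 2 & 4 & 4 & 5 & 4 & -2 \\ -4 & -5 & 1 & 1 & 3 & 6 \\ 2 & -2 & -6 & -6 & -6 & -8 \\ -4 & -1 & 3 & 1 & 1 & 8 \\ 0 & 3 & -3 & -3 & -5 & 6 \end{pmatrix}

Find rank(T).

Row reduce to echelon form.
R2 ← R2 + (2)·R1: [0, 3, 9, 11, 11, 2]
R3 ← R3 − R1: [0, -6, -10, -11, -10, -6]
R4 ← R4 + (2)·R1: [0, 7, 11, 11, 9, 4]
R3 ← R3 + (2)·R2: [0, 0, 8, 11, 12, -2]
R4 ← R4 − (7/3)·R2: [0, 0, -10, -44/3, -50/3, -2/3]
R5 ← R5 − R2: [0, 0, -12, -14, -16, 4]
R4 ← R4 + (5/4)·R3: [0, 0, 0, -11/12, -5/3, -19/6]
R5 ← R5 + (3/2)·R3: [0, 0, 0, 5/2, 2, 1]
R5 ← R5 + (30/11)·R4: [0, 0, 0, 0, -28/11, -84/11]
Echelon form has 5 nonzero rows, so rank(T) = 5.

5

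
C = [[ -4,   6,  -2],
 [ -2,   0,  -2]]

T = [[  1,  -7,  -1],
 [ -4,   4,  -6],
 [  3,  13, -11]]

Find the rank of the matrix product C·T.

First compute CT:
[[-34,  26, -10],
 [ -8, -12,  24]]
Now row reduce the product.
R2 ← R2 − (4/17)·R1: [0, -308/17, 448/17]
2 nonzero rows, so rank(CT) = 2.

2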